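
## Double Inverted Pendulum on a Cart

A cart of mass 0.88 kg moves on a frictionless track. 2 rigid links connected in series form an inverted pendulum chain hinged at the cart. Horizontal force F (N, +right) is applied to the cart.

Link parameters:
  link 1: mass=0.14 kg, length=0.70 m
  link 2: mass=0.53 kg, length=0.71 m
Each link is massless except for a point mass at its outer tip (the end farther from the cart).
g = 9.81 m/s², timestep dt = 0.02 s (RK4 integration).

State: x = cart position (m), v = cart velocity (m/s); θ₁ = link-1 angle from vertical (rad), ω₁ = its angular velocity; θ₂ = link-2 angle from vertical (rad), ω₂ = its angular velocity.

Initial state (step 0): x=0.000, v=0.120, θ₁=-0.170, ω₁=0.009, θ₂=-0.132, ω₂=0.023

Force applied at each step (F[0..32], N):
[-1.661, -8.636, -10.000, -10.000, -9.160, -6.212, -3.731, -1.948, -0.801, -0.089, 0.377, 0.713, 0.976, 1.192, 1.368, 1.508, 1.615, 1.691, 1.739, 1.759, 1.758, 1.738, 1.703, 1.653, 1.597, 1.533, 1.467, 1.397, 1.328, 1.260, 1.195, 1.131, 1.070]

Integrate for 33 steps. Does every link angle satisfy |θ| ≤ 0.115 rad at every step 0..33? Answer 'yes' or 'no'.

apply F[0]=-1.661 → step 1: x=0.002, v=0.107, θ₁=-0.171, ω₁=-0.061, θ₂=-0.131, ω₂=0.073
apply F[1]=-8.636 → step 2: x=0.003, v=-0.060, θ₁=-0.170, ω₁=0.079, θ₂=-0.129, ω₂=0.134
apply F[2]=-10.000 → step 3: x=-0.000, v=-0.259, θ₁=-0.167, ω₁=0.261, θ₂=-0.126, ω₂=0.197
apply F[3]=-10.000 → step 4: x=-0.008, v=-0.459, θ₁=-0.160, ω₁=0.449, θ₂=-0.121, ω₂=0.257
apply F[4]=-9.160 → step 5: x=-0.019, v=-0.642, θ₁=-0.149, ω₁=0.621, θ₂=-0.115, ω₂=0.310
apply F[5]=-6.212 → step 6: x=-0.033, v=-0.761, θ₁=-0.136, ω₁=0.717, θ₂=-0.109, ω₂=0.351
apply F[6]=-3.731 → step 7: x=-0.049, v=-0.827, θ₁=-0.121, ω₁=0.750, θ₂=-0.101, ω₂=0.382
apply F[7]=-1.948 → step 8: x=-0.065, v=-0.855, θ₁=-0.106, ω₁=0.741, θ₂=-0.094, ω₂=0.402
apply F[8]=-0.801 → step 9: x=-0.082, v=-0.859, θ₁=-0.092, ω₁=0.710, θ₂=-0.085, ω₂=0.414
apply F[9]=-0.089 → step 10: x=-0.100, v=-0.849, θ₁=-0.078, ω₁=0.668, θ₂=-0.077, ω₂=0.419
apply F[10]=+0.377 → step 11: x=-0.116, v=-0.830, θ₁=-0.065, ω₁=0.623, θ₂=-0.069, ω₂=0.417
apply F[11]=+0.713 → step 12: x=-0.133, v=-0.805, θ₁=-0.053, ω₁=0.577, θ₂=-0.060, ω₂=0.410
apply F[12]=+0.976 → step 13: x=-0.148, v=-0.776, θ₁=-0.042, ω₁=0.531, θ₂=-0.052, ω₂=0.399
apply F[13]=+1.192 → step 14: x=-0.164, v=-0.744, θ₁=-0.032, ω₁=0.487, θ₂=-0.045, ω₂=0.384
apply F[14]=+1.368 → step 15: x=-0.178, v=-0.709, θ₁=-0.023, ω₁=0.443, θ₂=-0.037, ω₂=0.367
apply F[15]=+1.508 → step 16: x=-0.192, v=-0.672, θ₁=-0.014, ω₁=0.401, θ₂=-0.030, ω₂=0.347
apply F[16]=+1.615 → step 17: x=-0.205, v=-0.634, θ₁=-0.007, ω₁=0.360, θ₂=-0.023, ω₂=0.326
apply F[17]=+1.691 → step 18: x=-0.217, v=-0.595, θ₁=0.000, ω₁=0.321, θ₂=-0.017, ω₂=0.304
apply F[18]=+1.739 → step 19: x=-0.229, v=-0.556, θ₁=0.006, ω₁=0.284, θ₂=-0.011, ω₂=0.282
apply F[19]=+1.759 → step 20: x=-0.240, v=-0.517, θ₁=0.012, ω₁=0.249, θ₂=-0.006, ω₂=0.259
apply F[20]=+1.758 → step 21: x=-0.250, v=-0.479, θ₁=0.016, ω₁=0.217, θ₂=-0.001, ω₂=0.237
apply F[21]=+1.738 → step 22: x=-0.259, v=-0.443, θ₁=0.020, ω₁=0.187, θ₂=0.004, ω₂=0.215
apply F[22]=+1.703 → step 23: x=-0.267, v=-0.407, θ₁=0.024, ω₁=0.160, θ₂=0.008, ω₂=0.194
apply F[23]=+1.653 → step 24: x=-0.275, v=-0.373, θ₁=0.027, ω₁=0.135, θ₂=0.012, ω₂=0.174
apply F[24]=+1.597 → step 25: x=-0.282, v=-0.341, θ₁=0.029, ω₁=0.112, θ₂=0.015, ω₂=0.154
apply F[25]=+1.533 → step 26: x=-0.289, v=-0.311, θ₁=0.031, ω₁=0.092, θ₂=0.018, ω₂=0.136
apply F[26]=+1.467 → step 27: x=-0.295, v=-0.282, θ₁=0.033, ω₁=0.074, θ₂=0.020, ω₂=0.119
apply F[27]=+1.397 → step 28: x=-0.300, v=-0.256, θ₁=0.034, ω₁=0.058, θ₂=0.023, ω₂=0.103
apply F[28]=+1.328 → step 29: x=-0.305, v=-0.231, θ₁=0.035, ω₁=0.044, θ₂=0.025, ω₂=0.088
apply F[29]=+1.260 → step 30: x=-0.309, v=-0.207, θ₁=0.036, ω₁=0.032, θ₂=0.026, ω₂=0.075
apply F[30]=+1.195 → step 31: x=-0.313, v=-0.186, θ₁=0.037, ω₁=0.021, θ₂=0.028, ω₂=0.062
apply F[31]=+1.131 → step 32: x=-0.317, v=-0.166, θ₁=0.037, ω₁=0.011, θ₂=0.029, ω₂=0.051
apply F[32]=+1.070 → step 33: x=-0.320, v=-0.147, θ₁=0.037, ω₁=0.003, θ₂=0.030, ω₂=0.040
Max |angle| over trajectory = 0.171 rad; bound = 0.115 → exceeded.

Answer: no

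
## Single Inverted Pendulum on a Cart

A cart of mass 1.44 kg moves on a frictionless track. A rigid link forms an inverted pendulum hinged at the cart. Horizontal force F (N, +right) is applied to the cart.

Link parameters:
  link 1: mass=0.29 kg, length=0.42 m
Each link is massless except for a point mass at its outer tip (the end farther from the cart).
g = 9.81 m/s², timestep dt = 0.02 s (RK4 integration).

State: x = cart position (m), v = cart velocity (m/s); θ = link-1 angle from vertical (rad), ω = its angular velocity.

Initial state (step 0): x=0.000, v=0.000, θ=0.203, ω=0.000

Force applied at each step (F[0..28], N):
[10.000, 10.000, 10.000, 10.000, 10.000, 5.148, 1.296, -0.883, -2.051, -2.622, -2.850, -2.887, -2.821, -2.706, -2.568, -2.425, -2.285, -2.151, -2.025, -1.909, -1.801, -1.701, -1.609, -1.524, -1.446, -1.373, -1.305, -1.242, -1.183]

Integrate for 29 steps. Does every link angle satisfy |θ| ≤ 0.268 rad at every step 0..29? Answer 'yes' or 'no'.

apply F[0]=+10.000 → step 1: x=0.001, v=0.130, θ=0.201, ω=-0.209
apply F[1]=+10.000 → step 2: x=0.005, v=0.260, θ=0.195, ω=-0.422
apply F[2]=+10.000 → step 3: x=0.012, v=0.391, θ=0.184, ω=-0.639
apply F[3]=+10.000 → step 4: x=0.021, v=0.522, θ=0.169, ω=-0.865
apply F[4]=+10.000 → step 5: x=0.033, v=0.655, θ=0.149, ω=-1.102
apply F[5]=+5.148 → step 6: x=0.046, v=0.721, θ=0.126, ω=-1.194
apply F[6]=+1.296 → step 7: x=0.061, v=0.735, θ=0.103, ω=-1.173
apply F[7]=-0.883 → step 8: x=0.075, v=0.719, θ=0.080, ω=-1.093
apply F[8]=-2.051 → step 9: x=0.090, v=0.688, θ=0.059, ω=-0.987
apply F[9]=-2.622 → step 10: x=0.103, v=0.650, θ=0.041, ω=-0.872
apply F[10]=-2.850 → step 11: x=0.115, v=0.609, θ=0.024, ω=-0.760
apply F[11]=-2.887 → step 12: x=0.127, v=0.568, θ=0.010, ω=-0.655
apply F[12]=-2.821 → step 13: x=0.138, v=0.529, θ=-0.002, ω=-0.560
apply F[13]=-2.706 → step 14: x=0.148, v=0.491, θ=-0.012, ω=-0.474
apply F[14]=-2.568 → step 15: x=0.158, v=0.456, θ=-0.021, ω=-0.398
apply F[15]=-2.425 → step 16: x=0.167, v=0.424, θ=-0.028, ω=-0.332
apply F[16]=-2.285 → step 17: x=0.175, v=0.393, θ=-0.034, ω=-0.274
apply F[17]=-2.151 → step 18: x=0.182, v=0.365, θ=-0.039, ω=-0.224
apply F[18]=-2.025 → step 19: x=0.189, v=0.338, θ=-0.043, ω=-0.180
apply F[19]=-1.909 → step 20: x=0.196, v=0.314, θ=-0.046, ω=-0.142
apply F[20]=-1.801 → step 21: x=0.202, v=0.290, θ=-0.049, ω=-0.109
apply F[21]=-1.701 → step 22: x=0.208, v=0.269, θ=-0.051, ω=-0.081
apply F[22]=-1.609 → step 23: x=0.213, v=0.249, θ=-0.052, ω=-0.057
apply F[23]=-1.524 → step 24: x=0.218, v=0.229, θ=-0.053, ω=-0.036
apply F[24]=-1.446 → step 25: x=0.222, v=0.211, θ=-0.054, ω=-0.019
apply F[25]=-1.373 → step 26: x=0.226, v=0.195, θ=-0.054, ω=-0.003
apply F[26]=-1.305 → step 27: x=0.230, v=0.179, θ=-0.054, ω=0.009
apply F[27]=-1.242 → step 28: x=0.233, v=0.163, θ=-0.054, ω=0.020
apply F[28]=-1.183 → step 29: x=0.236, v=0.149, θ=-0.053, ω=0.029
Max |angle| over trajectory = 0.203 rad; bound = 0.268 → within bound.

Answer: yes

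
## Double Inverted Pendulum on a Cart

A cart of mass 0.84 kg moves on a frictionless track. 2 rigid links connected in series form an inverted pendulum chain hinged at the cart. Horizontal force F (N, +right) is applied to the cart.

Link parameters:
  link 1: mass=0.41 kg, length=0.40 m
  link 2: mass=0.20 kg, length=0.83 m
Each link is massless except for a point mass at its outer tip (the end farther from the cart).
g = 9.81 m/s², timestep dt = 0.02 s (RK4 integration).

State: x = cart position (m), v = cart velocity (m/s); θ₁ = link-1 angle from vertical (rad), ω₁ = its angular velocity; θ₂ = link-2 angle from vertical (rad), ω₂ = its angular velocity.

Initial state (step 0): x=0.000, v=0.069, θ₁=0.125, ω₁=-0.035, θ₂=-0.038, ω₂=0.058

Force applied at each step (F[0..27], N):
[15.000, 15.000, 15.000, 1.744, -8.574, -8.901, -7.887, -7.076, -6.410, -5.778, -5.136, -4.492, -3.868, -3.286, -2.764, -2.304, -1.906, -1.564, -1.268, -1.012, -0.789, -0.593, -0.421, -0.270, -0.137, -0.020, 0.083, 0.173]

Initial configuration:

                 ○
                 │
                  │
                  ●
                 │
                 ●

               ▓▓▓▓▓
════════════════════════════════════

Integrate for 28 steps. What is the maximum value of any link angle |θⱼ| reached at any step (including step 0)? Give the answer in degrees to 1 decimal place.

Answer: 7.2°

Derivation:
apply F[0]=+15.000 → step 1: x=0.005, v=0.406, θ₁=0.117, ω₁=-0.766, θ₂=-0.038, ω₂=-0.008
apply F[1]=+15.000 → step 2: x=0.016, v=0.746, θ₁=0.094, ω₁=-1.522, θ₂=-0.038, ω₂=-0.064
apply F[2]=+15.000 → step 3: x=0.035, v=1.092, θ₁=0.056, ω₁=-2.321, θ₂=-0.040, ω₂=-0.104
apply F[3]=+1.744 → step 4: x=0.057, v=1.130, θ₁=0.009, ω₁=-2.386, θ₂=-0.042, ω₂=-0.124
apply F[4]=-8.574 → step 5: x=0.077, v=0.928, θ₁=-0.034, ω₁=-1.881, θ₂=-0.045, ω₂=-0.133
apply F[5]=-8.901 → step 6: x=0.094, v=0.723, θ₁=-0.066, ω₁=-1.395, θ₂=-0.048, ω₂=-0.131
apply F[6]=-7.887 → step 7: x=0.107, v=0.546, θ₁=-0.090, ω₁=-1.001, θ₂=-0.050, ω₂=-0.120
apply F[7]=-7.076 → step 8: x=0.116, v=0.393, θ₁=-0.107, ω₁=-0.679, θ₂=-0.052, ω₂=-0.103
apply F[8]=-6.410 → step 9: x=0.122, v=0.257, θ₁=-0.118, ω₁=-0.413, θ₂=-0.054, ω₂=-0.081
apply F[9]=-5.778 → step 10: x=0.126, v=0.138, θ₁=-0.124, ω₁=-0.193, θ₂=-0.056, ω₂=-0.056
apply F[10]=-5.136 → step 11: x=0.128, v=0.034, θ₁=-0.126, ω₁=-0.015, θ₂=-0.056, ω₂=-0.030
apply F[11]=-4.492 → step 12: x=0.128, v=-0.054, θ₁=-0.125, ω₁=0.125, θ₂=-0.057, ω₂=-0.005
apply F[12]=-3.868 → step 13: x=0.126, v=-0.128, θ₁=-0.121, ω₁=0.232, θ₂=-0.057, ω₂=0.020
apply F[13]=-3.286 → step 14: x=0.123, v=-0.189, θ₁=-0.116, ω₁=0.309, θ₂=-0.056, ω₂=0.042
apply F[14]=-2.764 → step 15: x=0.119, v=-0.239, θ₁=-0.109, ω₁=0.363, θ₂=-0.055, ω₂=0.063
apply F[15]=-2.304 → step 16: x=0.113, v=-0.278, θ₁=-0.102, ω₁=0.398, θ₂=-0.053, ω₂=0.081
apply F[16]=-1.906 → step 17: x=0.108, v=-0.310, θ₁=-0.094, ω₁=0.417, θ₂=-0.052, ω₂=0.097
apply F[17]=-1.564 → step 18: x=0.101, v=-0.334, θ₁=-0.085, ω₁=0.425, θ₂=-0.050, ω₂=0.111
apply F[18]=-1.268 → step 19: x=0.094, v=-0.353, θ₁=-0.077, ω₁=0.424, θ₂=-0.047, ω₂=0.122
apply F[19]=-1.012 → step 20: x=0.087, v=-0.367, θ₁=-0.068, ω₁=0.417, θ₂=-0.045, ω₂=0.131
apply F[20]=-0.789 → step 21: x=0.080, v=-0.376, θ₁=-0.060, ω₁=0.405, θ₂=-0.042, ω₂=0.138
apply F[21]=-0.593 → step 22: x=0.072, v=-0.383, θ₁=-0.052, ω₁=0.389, θ₂=-0.039, ω₂=0.144
apply F[22]=-0.421 → step 23: x=0.064, v=-0.386, θ₁=-0.045, ω₁=0.371, θ₂=-0.036, ω₂=0.148
apply F[23]=-0.270 → step 24: x=0.057, v=-0.386, θ₁=-0.037, ω₁=0.351, θ₂=-0.033, ω₂=0.150
apply F[24]=-0.137 → step 25: x=0.049, v=-0.385, θ₁=-0.031, ω₁=0.330, θ₂=-0.030, ω₂=0.151
apply F[25]=-0.020 → step 26: x=0.041, v=-0.381, θ₁=-0.024, ω₁=0.308, θ₂=-0.027, ω₂=0.150
apply F[26]=+0.083 → step 27: x=0.034, v=-0.376, θ₁=-0.018, ω₁=0.286, θ₂=-0.024, ω₂=0.149
apply F[27]=+0.173 → step 28: x=0.026, v=-0.370, θ₁=-0.013, ω₁=0.264, θ₂=-0.021, ω₂=0.146
Max |angle| over trajectory = 0.126 rad = 7.2°.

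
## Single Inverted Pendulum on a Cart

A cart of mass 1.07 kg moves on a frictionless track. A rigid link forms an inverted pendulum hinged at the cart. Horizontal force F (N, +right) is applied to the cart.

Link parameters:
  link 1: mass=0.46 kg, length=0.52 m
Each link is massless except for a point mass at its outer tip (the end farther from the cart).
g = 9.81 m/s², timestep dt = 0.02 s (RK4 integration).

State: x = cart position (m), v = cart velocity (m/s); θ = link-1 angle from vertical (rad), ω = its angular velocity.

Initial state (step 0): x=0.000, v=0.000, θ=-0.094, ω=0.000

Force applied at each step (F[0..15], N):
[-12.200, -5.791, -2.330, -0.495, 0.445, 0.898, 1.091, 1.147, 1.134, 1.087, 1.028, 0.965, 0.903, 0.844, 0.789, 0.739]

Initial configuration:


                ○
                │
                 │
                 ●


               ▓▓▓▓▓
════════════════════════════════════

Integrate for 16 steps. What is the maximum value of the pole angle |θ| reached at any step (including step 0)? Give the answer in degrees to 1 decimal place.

apply F[0]=-12.200 → step 1: x=-0.002, v=-0.219, θ=-0.090, ω=0.385
apply F[1]=-5.791 → step 2: x=-0.008, v=-0.320, θ=-0.081, ω=0.546
apply F[2]=-2.330 → step 3: x=-0.014, v=-0.358, θ=-0.070, ω=0.589
apply F[3]=-0.495 → step 4: x=-0.022, v=-0.362, θ=-0.058, ω=0.573
apply F[4]=+0.445 → step 5: x=-0.029, v=-0.349, θ=-0.047, ω=0.529
apply F[5]=+0.898 → step 6: x=-0.035, v=-0.329, θ=-0.037, ω=0.474
apply F[6]=+1.091 → step 7: x=-0.042, v=-0.306, θ=-0.028, ω=0.418
apply F[7]=+1.147 → step 8: x=-0.048, v=-0.282, θ=-0.020, ω=0.364
apply F[8]=+1.134 → step 9: x=-0.053, v=-0.260, θ=-0.013, ω=0.314
apply F[9]=+1.087 → step 10: x=-0.058, v=-0.238, θ=-0.008, ω=0.269
apply F[10]=+1.028 → step 11: x=-0.063, v=-0.219, θ=-0.003, ω=0.230
apply F[11]=+0.965 → step 12: x=-0.067, v=-0.201, θ=0.002, ω=0.195
apply F[12]=+0.903 → step 13: x=-0.071, v=-0.184, θ=0.005, ω=0.164
apply F[13]=+0.844 → step 14: x=-0.074, v=-0.169, θ=0.008, ω=0.137
apply F[14]=+0.789 → step 15: x=-0.077, v=-0.155, θ=0.011, ω=0.114
apply F[15]=+0.739 → step 16: x=-0.080, v=-0.142, θ=0.013, ω=0.094
Max |angle| over trajectory = 0.094 rad = 5.4°.

Answer: 5.4°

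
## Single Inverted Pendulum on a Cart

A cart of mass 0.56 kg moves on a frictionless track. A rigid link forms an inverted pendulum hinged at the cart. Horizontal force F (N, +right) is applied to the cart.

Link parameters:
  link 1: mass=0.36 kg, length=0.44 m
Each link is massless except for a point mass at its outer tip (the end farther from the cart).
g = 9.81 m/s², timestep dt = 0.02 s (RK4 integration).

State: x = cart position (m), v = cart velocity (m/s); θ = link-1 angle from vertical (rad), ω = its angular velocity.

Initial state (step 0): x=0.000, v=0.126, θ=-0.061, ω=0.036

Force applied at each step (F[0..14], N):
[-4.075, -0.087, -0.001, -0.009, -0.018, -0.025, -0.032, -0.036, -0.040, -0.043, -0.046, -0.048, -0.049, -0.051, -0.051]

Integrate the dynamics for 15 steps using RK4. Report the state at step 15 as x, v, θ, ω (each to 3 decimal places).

Answer: x=0.005, v=0.022, θ=-0.015, ω=0.057

Derivation:
apply F[0]=-4.075 → step 1: x=0.001, v=-0.012, θ=-0.057, ω=0.322
apply F[1]=-0.087 → step 2: x=0.001, v=-0.008, θ=-0.051, ω=0.289
apply F[2]=-0.001 → step 3: x=0.001, v=-0.002, θ=-0.046, ω=0.254
apply F[3]=-0.009 → step 4: x=0.001, v=0.003, θ=-0.041, ω=0.223
apply F[4]=-0.018 → step 5: x=0.001, v=0.007, θ=-0.037, ω=0.196
apply F[5]=-0.025 → step 6: x=0.001, v=0.011, θ=-0.033, ω=0.172
apply F[6]=-0.032 → step 7: x=0.001, v=0.014, θ=-0.030, ω=0.152
apply F[7]=-0.036 → step 8: x=0.002, v=0.016, θ=-0.027, ω=0.134
apply F[8]=-0.040 → step 9: x=0.002, v=0.018, θ=-0.025, ω=0.118
apply F[9]=-0.043 → step 10: x=0.002, v=0.019, θ=-0.022, ω=0.104
apply F[10]=-0.046 → step 11: x=0.003, v=0.020, θ=-0.021, ω=0.092
apply F[11]=-0.048 → step 12: x=0.003, v=0.021, θ=-0.019, ω=0.082
apply F[12]=-0.049 → step 13: x=0.004, v=0.022, θ=-0.017, ω=0.072
apply F[13]=-0.051 → step 14: x=0.004, v=0.022, θ=-0.016, ω=0.065
apply F[14]=-0.051 → step 15: x=0.005, v=0.022, θ=-0.015, ω=0.057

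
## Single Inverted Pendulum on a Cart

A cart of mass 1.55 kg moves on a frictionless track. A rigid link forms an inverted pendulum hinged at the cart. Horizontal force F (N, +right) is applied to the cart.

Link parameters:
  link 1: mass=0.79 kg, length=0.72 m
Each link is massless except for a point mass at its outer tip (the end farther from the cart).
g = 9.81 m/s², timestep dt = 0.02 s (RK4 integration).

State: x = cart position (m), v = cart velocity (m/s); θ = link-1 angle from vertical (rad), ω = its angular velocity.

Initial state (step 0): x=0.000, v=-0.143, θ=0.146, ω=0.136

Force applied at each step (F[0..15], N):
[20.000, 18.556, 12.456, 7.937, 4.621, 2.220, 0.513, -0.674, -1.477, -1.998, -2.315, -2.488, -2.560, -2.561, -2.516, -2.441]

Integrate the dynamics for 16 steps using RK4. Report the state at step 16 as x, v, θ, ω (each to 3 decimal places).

apply F[0]=+20.000 → step 1: x=-0.000, v=0.098, θ=0.146, ω=-0.155
apply F[1]=+18.556 → step 2: x=0.004, v=0.321, θ=0.140, ω=-0.423
apply F[2]=+12.456 → step 3: x=0.012, v=0.467, θ=0.130, ω=-0.588
apply F[3]=+7.937 → step 4: x=0.022, v=0.557, θ=0.117, ω=-0.678
apply F[4]=+4.621 → step 5: x=0.033, v=0.606, θ=0.103, ω=-0.715
apply F[5]=+2.220 → step 6: x=0.046, v=0.625, θ=0.089, ω=-0.716
apply F[6]=+0.513 → step 7: x=0.058, v=0.624, θ=0.075, ω=-0.692
apply F[7]=-0.674 → step 8: x=0.071, v=0.609, θ=0.062, ω=-0.652
apply F[8]=-1.477 → step 9: x=0.083, v=0.584, θ=0.049, ω=-0.603
apply F[9]=-1.998 → step 10: x=0.094, v=0.554, θ=0.038, ω=-0.550
apply F[10]=-2.315 → step 11: x=0.105, v=0.521, θ=0.027, ω=-0.495
apply F[11]=-2.488 → step 12: x=0.115, v=0.487, θ=0.018, ω=-0.442
apply F[12]=-2.560 → step 13: x=0.124, v=0.453, θ=0.009, ω=-0.390
apply F[13]=-2.561 → step 14: x=0.133, v=0.419, θ=0.002, ω=-0.342
apply F[14]=-2.516 → step 15: x=0.141, v=0.387, θ=-0.004, ω=-0.297
apply F[15]=-2.441 → step 16: x=0.148, v=0.356, θ=-0.010, ω=-0.257

Answer: x=0.148, v=0.356, θ=-0.010, ω=-0.257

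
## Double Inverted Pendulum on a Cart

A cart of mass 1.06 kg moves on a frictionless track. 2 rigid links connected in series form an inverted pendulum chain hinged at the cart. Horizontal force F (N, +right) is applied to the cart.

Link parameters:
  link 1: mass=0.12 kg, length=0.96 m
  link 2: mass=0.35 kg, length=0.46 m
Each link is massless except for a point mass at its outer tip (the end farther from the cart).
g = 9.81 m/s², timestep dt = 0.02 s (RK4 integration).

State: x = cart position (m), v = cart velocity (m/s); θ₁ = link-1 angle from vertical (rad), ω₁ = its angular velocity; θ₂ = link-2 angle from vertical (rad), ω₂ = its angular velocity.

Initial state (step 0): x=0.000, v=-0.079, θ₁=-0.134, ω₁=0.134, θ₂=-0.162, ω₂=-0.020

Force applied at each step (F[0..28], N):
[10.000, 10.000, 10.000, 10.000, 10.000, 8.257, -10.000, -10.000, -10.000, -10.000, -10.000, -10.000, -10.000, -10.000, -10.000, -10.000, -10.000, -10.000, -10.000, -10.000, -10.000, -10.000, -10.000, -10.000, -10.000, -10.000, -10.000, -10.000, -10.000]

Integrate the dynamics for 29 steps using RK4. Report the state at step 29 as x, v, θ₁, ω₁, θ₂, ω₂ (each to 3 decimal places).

apply F[0]=+10.000 → step 1: x=0.000, v=0.120, θ₁=-0.133, ω₁=-0.083, θ₂=-0.163, ω₂=-0.061
apply F[1]=+10.000 → step 2: x=0.005, v=0.318, θ₁=-0.137, ω₁=-0.302, θ₂=-0.164, ω₂=-0.102
apply F[2]=+10.000 → step 3: x=0.013, v=0.517, θ₁=-0.146, ω₁=-0.523, θ₂=-0.167, ω₂=-0.136
apply F[3]=+10.000 → step 4: x=0.025, v=0.716, θ₁=-0.158, ω₁=-0.751, θ₂=-0.170, ω₂=-0.158
apply F[4]=+10.000 → step 5: x=0.042, v=0.915, θ₁=-0.176, ω₁=-0.988, θ₂=-0.173, ω₂=-0.164
apply F[5]=+8.257 → step 6: x=0.062, v=1.083, θ₁=-0.198, ω₁=-1.202, θ₂=-0.176, ω₂=-0.150
apply F[6]=-10.000 → step 7: x=0.082, v=0.912, θ₁=-0.220, ω₁=-1.090, θ₂=-0.179, ω₂=-0.096
apply F[7]=-10.000 → step 8: x=0.098, v=0.745, θ₁=-0.241, ω₁=-0.999, θ₂=-0.180, ω₂=-0.005
apply F[8]=-10.000 → step 9: x=0.112, v=0.579, θ₁=-0.261, ω₁=-0.928, θ₂=-0.179, ω₂=0.123
apply F[9]=-10.000 → step 10: x=0.121, v=0.416, θ₁=-0.279, ω₁=-0.878, θ₂=-0.175, ω₂=0.289
apply F[10]=-10.000 → step 11: x=0.128, v=0.253, θ₁=-0.296, ω₁=-0.847, θ₂=-0.167, ω₂=0.497
apply F[11]=-10.000 → step 12: x=0.132, v=0.092, θ₁=-0.313, ω₁=-0.836, θ₂=-0.154, ω₂=0.748
apply F[12]=-10.000 → step 13: x=0.132, v=-0.069, θ₁=-0.329, ω₁=-0.845, θ₂=-0.137, ω₂=1.045
apply F[13]=-10.000 → step 14: x=0.129, v=-0.229, θ₁=-0.347, ω₁=-0.871, θ₂=-0.112, ω₂=1.386
apply F[14]=-10.000 → step 15: x=0.123, v=-0.391, θ₁=-0.364, ω₁=-0.911, θ₂=-0.081, ω₂=1.766
apply F[15]=-10.000 → step 16: x=0.113, v=-0.554, θ₁=-0.383, ω₁=-0.958, θ₂=-0.042, ω₂=2.175
apply F[16]=-10.000 → step 17: x=0.100, v=-0.720, θ₁=-0.403, ω₁=-1.003, θ₂=0.006, ω₂=2.599
apply F[17]=-10.000 → step 18: x=0.084, v=-0.888, θ₁=-0.423, ω₁=-1.036, θ₂=0.062, ω₂=3.023
apply F[18]=-10.000 → step 19: x=0.065, v=-1.059, θ₁=-0.444, ω₁=-1.050, θ₂=0.127, ω₂=3.434
apply F[19]=-10.000 → step 20: x=0.042, v=-1.232, θ₁=-0.465, ω₁=-1.037, θ₂=0.200, ω₂=3.827
apply F[20]=-10.000 → step 21: x=0.016, v=-1.407, θ₁=-0.485, ω₁=-0.994, θ₂=0.280, ω₂=4.202
apply F[21]=-10.000 → step 22: x=-0.014, v=-1.583, θ₁=-0.504, ω₁=-0.917, θ₂=0.368, ω₂=4.564
apply F[22]=-10.000 → step 23: x=-0.048, v=-1.760, θ₁=-0.522, ω₁=-0.805, θ₂=0.463, ω₂=4.923
apply F[23]=-10.000 → step 24: x=-0.085, v=-1.938, θ₁=-0.536, ω₁=-0.654, θ₂=0.565, ω₂=5.291
apply F[24]=-10.000 → step 25: x=-0.125, v=-2.115, θ₁=-0.548, ω₁=-0.459, θ₂=0.674, ω₂=5.679
apply F[25]=-10.000 → step 26: x=-0.169, v=-2.292, θ₁=-0.554, ω₁=-0.215, θ₂=0.792, ω₂=6.102
apply F[26]=-10.000 → step 27: x=-0.217, v=-2.467, θ₁=-0.556, ω₁=0.088, θ₂=0.919, ω₂=6.573
apply F[27]=-10.000 → step 28: x=-0.268, v=-2.641, θ₁=-0.550, ω₁=0.463, θ₂=1.055, ω₂=7.111
apply F[28]=-10.000 → step 29: x=-0.322, v=-2.813, θ₁=-0.537, ω₁=0.923, θ₂=1.204, ω₂=7.736

Answer: x=-0.322, v=-2.813, θ₁=-0.537, ω₁=0.923, θ₂=1.204, ω₂=7.736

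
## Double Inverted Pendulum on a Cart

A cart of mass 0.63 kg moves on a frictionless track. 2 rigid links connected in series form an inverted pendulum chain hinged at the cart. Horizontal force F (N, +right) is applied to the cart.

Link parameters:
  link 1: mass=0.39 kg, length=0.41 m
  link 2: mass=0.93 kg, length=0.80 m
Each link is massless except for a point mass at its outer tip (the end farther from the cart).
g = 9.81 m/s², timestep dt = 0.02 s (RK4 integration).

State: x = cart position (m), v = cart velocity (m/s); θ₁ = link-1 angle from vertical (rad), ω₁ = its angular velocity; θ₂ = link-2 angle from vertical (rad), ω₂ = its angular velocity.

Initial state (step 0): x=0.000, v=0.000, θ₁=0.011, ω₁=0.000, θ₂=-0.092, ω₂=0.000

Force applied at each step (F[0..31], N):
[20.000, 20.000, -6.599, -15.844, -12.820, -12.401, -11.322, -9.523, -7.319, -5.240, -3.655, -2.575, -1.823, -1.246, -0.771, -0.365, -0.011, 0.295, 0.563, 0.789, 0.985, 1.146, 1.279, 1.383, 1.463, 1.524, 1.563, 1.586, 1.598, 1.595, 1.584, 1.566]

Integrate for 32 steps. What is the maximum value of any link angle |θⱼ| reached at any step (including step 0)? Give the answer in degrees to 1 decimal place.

Answer: 10.2°

Derivation:
apply F[0]=+20.000 → step 1: x=0.006, v=0.632, θ₁=-0.003, ω₁=-1.431, θ₂=-0.093, ω₂=-0.079
apply F[1]=+20.000 → step 2: x=0.025, v=1.273, θ₁=-0.047, ω₁=-2.945, θ₂=-0.095, ω₂=-0.123
apply F[2]=-6.599 → step 3: x=0.049, v=1.087, θ₁=-0.101, ω₁=-2.510, θ₂=-0.098, ω₂=-0.135
apply F[3]=-15.844 → step 4: x=0.066, v=0.640, θ₁=-0.141, ω₁=-1.517, θ₂=-0.100, ω₂=-0.113
apply F[4]=-12.820 → step 5: x=0.076, v=0.307, θ₁=-0.165, ω₁=-0.860, θ₂=-0.102, ω₂=-0.061
apply F[5]=-12.401 → step 6: x=0.079, v=-0.001, θ₁=-0.176, ω₁=-0.299, θ₂=-0.102, ω₂=0.009
apply F[6]=-11.322 → step 7: x=0.076, v=-0.272, θ₁=-0.178, ω₁=0.164, θ₂=-0.101, ω₂=0.085
apply F[7]=-9.523 → step 8: x=0.068, v=-0.491, θ₁=-0.171, ω₁=0.510, θ₂=-0.099, ω₂=0.157
apply F[8]=-7.319 → step 9: x=0.057, v=-0.650, θ₁=-0.159, ω₁=0.729, θ₂=-0.095, ω₂=0.218
apply F[9]=-5.240 → step 10: x=0.043, v=-0.753, θ₁=-0.143, ω₁=0.836, θ₂=-0.090, ω₂=0.268
apply F[10]=-3.655 → step 11: x=0.027, v=-0.814, θ₁=-0.126, ω₁=0.867, θ₂=-0.085, ω₂=0.307
apply F[11]=-2.575 → step 12: x=0.011, v=-0.849, θ₁=-0.109, ω₁=0.855, θ₂=-0.078, ω₂=0.336
apply F[12]=-1.823 → step 13: x=-0.007, v=-0.867, θ₁=-0.092, ω₁=0.823, θ₂=-0.071, ω₂=0.356
apply F[13]=-1.246 → step 14: x=-0.024, v=-0.873, θ₁=-0.076, ω₁=0.780, θ₂=-0.064, ω₂=0.370
apply F[14]=-0.771 → step 15: x=-0.041, v=-0.870, θ₁=-0.061, ω₁=0.731, θ₂=-0.057, ω₂=0.376
apply F[15]=-0.365 → step 16: x=-0.059, v=-0.860, θ₁=-0.047, ω₁=0.680, θ₂=-0.049, ω₂=0.377
apply F[16]=-0.011 → step 17: x=-0.076, v=-0.845, θ₁=-0.034, ω₁=0.627, θ₂=-0.041, ω₂=0.374
apply F[17]=+0.295 → step 18: x=-0.092, v=-0.824, θ₁=-0.022, ω₁=0.574, θ₂=-0.034, ω₂=0.366
apply F[18]=+0.563 → step 19: x=-0.109, v=-0.800, θ₁=-0.011, ω₁=0.522, θ₂=-0.027, ω₂=0.354
apply F[19]=+0.789 → step 20: x=-0.124, v=-0.772, θ₁=-0.001, ω₁=0.471, θ₂=-0.020, ω₂=0.340
apply F[20]=+0.985 → step 21: x=-0.139, v=-0.742, θ₁=0.008, ω₁=0.422, θ₂=-0.013, ω₂=0.324
apply F[21]=+1.146 → step 22: x=-0.154, v=-0.710, θ₁=0.016, ω₁=0.375, θ₂=-0.007, ω₂=0.306
apply F[22]=+1.279 → step 23: x=-0.168, v=-0.678, θ₁=0.023, ω₁=0.330, θ₂=-0.001, ω₂=0.287
apply F[23]=+1.383 → step 24: x=-0.181, v=-0.644, θ₁=0.029, ω₁=0.288, θ₂=0.005, ω₂=0.267
apply F[24]=+1.463 → step 25: x=-0.194, v=-0.611, θ₁=0.034, ω₁=0.249, θ₂=0.010, ω₂=0.247
apply F[25]=+1.524 → step 26: x=-0.205, v=-0.577, θ₁=0.039, ω₁=0.213, θ₂=0.014, ω₂=0.227
apply F[26]=+1.563 → step 27: x=-0.217, v=-0.545, θ₁=0.043, ω₁=0.180, θ₂=0.019, ω₂=0.207
apply F[27]=+1.586 → step 28: x=-0.227, v=-0.512, θ₁=0.046, ω₁=0.150, θ₂=0.023, ω₂=0.187
apply F[28]=+1.598 → step 29: x=-0.237, v=-0.481, θ₁=0.049, ω₁=0.123, θ₂=0.026, ω₂=0.168
apply F[29]=+1.595 → step 30: x=-0.247, v=-0.451, θ₁=0.051, ω₁=0.098, θ₂=0.029, ω₂=0.150
apply F[30]=+1.584 → step 31: x=-0.255, v=-0.422, θ₁=0.053, ω₁=0.077, θ₂=0.032, ω₂=0.133
apply F[31]=+1.566 → step 32: x=-0.263, v=-0.394, θ₁=0.054, ω₁=0.057, θ₂=0.035, ω₂=0.116
Max |angle| over trajectory = 0.178 rad = 10.2°.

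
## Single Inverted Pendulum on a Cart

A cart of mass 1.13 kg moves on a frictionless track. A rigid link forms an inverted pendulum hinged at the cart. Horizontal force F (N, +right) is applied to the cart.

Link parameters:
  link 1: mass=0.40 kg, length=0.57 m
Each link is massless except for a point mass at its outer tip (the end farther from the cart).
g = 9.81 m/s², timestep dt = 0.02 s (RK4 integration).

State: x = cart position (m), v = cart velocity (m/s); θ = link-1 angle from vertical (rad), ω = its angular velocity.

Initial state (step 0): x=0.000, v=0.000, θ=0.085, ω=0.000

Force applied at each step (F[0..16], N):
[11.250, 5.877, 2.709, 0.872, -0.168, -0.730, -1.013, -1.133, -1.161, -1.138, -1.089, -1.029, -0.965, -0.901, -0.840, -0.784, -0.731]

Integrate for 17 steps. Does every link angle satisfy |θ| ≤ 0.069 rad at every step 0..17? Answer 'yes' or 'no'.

apply F[0]=+11.250 → step 1: x=0.002, v=0.193, θ=0.082, ω=-0.308
apply F[1]=+5.877 → step 2: x=0.007, v=0.291, θ=0.074, ω=-0.453
apply F[2]=+2.709 → step 3: x=0.013, v=0.334, θ=0.065, ω=-0.505
apply F[3]=+0.872 → step 4: x=0.020, v=0.346, θ=0.055, ω=-0.504
apply F[4]=-0.168 → step 5: x=0.027, v=0.339, θ=0.045, ω=-0.476
apply F[5]=-0.730 → step 6: x=0.033, v=0.324, θ=0.036, ω=-0.435
apply F[6]=-1.013 → step 7: x=0.040, v=0.304, θ=0.028, ω=-0.389
apply F[7]=-1.133 → step 8: x=0.045, v=0.282, θ=0.020, ω=-0.342
apply F[8]=-1.161 → step 9: x=0.051, v=0.260, θ=0.014, ω=-0.299
apply F[9]=-1.138 → step 10: x=0.056, v=0.239, θ=0.008, ω=-0.258
apply F[10]=-1.089 → step 11: x=0.060, v=0.220, θ=0.003, ω=-0.222
apply F[11]=-1.029 → step 12: x=0.065, v=0.201, θ=-0.001, ω=-0.189
apply F[12]=-0.965 → step 13: x=0.068, v=0.184, θ=-0.004, ω=-0.160
apply F[13]=-0.901 → step 14: x=0.072, v=0.169, θ=-0.007, ω=-0.135
apply F[14]=-0.840 → step 15: x=0.075, v=0.155, θ=-0.010, ω=-0.113
apply F[15]=-0.784 → step 16: x=0.078, v=0.141, θ=-0.012, ω=-0.093
apply F[16]=-0.731 → step 17: x=0.081, v=0.129, θ=-0.013, ω=-0.076
Max |angle| over trajectory = 0.085 rad; bound = 0.069 → exceeded.

Answer: no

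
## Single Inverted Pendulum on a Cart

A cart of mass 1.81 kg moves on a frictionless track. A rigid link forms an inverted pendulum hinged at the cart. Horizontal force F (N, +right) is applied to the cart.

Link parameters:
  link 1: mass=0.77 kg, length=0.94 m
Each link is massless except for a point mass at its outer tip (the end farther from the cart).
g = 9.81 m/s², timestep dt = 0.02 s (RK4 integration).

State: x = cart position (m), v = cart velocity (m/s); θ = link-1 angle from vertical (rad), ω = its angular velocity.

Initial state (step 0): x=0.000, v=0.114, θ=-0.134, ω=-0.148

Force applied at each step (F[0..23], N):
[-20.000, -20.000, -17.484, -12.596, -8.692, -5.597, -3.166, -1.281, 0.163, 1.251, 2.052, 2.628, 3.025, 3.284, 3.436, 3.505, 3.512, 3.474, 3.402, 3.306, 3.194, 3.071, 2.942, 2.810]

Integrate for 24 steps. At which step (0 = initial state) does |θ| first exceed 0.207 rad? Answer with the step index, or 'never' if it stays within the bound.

Answer: never

Derivation:
apply F[0]=-20.000 → step 1: x=0.000, v=-0.094, θ=-0.135, ω=0.044
apply F[1]=-20.000 → step 2: x=-0.004, v=-0.303, θ=-0.132, ω=0.235
apply F[2]=-17.484 → step 3: x=-0.012, v=-0.484, θ=-0.126, ω=0.400
apply F[3]=-12.596 → step 4: x=-0.023, v=-0.613, θ=-0.117, ω=0.510
apply F[4]=-8.692 → step 5: x=-0.036, v=-0.699, θ=-0.106, ω=0.578
apply F[5]=-5.597 → step 6: x=-0.050, v=-0.753, θ=-0.094, ω=0.614
apply F[6]=-3.166 → step 7: x=-0.066, v=-0.781, θ=-0.082, ω=0.626
apply F[7]=-1.281 → step 8: x=-0.081, v=-0.789, θ=-0.069, ω=0.618
apply F[8]=+0.163 → step 9: x=-0.097, v=-0.782, θ=-0.057, ω=0.598
apply F[9]=+1.251 → step 10: x=-0.112, v=-0.764, θ=-0.045, ω=0.568
apply F[10]=+2.052 → step 11: x=-0.127, v=-0.738, θ=-0.034, ω=0.533
apply F[11]=+2.628 → step 12: x=-0.142, v=-0.707, θ=-0.024, ω=0.493
apply F[12]=+3.025 → step 13: x=-0.156, v=-0.672, θ=-0.015, ω=0.452
apply F[13]=+3.284 → step 14: x=-0.169, v=-0.635, θ=-0.006, ω=0.410
apply F[14]=+3.436 → step 15: x=-0.181, v=-0.596, θ=0.002, ω=0.369
apply F[15]=+3.505 → step 16: x=-0.193, v=-0.558, θ=0.009, ω=0.329
apply F[16]=+3.512 → step 17: x=-0.203, v=-0.520, θ=0.015, ω=0.292
apply F[17]=+3.474 → step 18: x=-0.213, v=-0.483, θ=0.020, ω=0.256
apply F[18]=+3.402 → step 19: x=-0.223, v=-0.448, θ=0.025, ω=0.223
apply F[19]=+3.306 → step 20: x=-0.231, v=-0.413, θ=0.029, ω=0.192
apply F[20]=+3.194 → step 21: x=-0.239, v=-0.381, θ=0.033, ω=0.164
apply F[21]=+3.071 → step 22: x=-0.247, v=-0.350, θ=0.036, ω=0.138
apply F[22]=+2.942 → step 23: x=-0.253, v=-0.320, θ=0.038, ω=0.115
apply F[23]=+2.810 → step 24: x=-0.259, v=-0.293, θ=0.041, ω=0.093
max |θ| = 0.135 ≤ 0.207 over all 25 states.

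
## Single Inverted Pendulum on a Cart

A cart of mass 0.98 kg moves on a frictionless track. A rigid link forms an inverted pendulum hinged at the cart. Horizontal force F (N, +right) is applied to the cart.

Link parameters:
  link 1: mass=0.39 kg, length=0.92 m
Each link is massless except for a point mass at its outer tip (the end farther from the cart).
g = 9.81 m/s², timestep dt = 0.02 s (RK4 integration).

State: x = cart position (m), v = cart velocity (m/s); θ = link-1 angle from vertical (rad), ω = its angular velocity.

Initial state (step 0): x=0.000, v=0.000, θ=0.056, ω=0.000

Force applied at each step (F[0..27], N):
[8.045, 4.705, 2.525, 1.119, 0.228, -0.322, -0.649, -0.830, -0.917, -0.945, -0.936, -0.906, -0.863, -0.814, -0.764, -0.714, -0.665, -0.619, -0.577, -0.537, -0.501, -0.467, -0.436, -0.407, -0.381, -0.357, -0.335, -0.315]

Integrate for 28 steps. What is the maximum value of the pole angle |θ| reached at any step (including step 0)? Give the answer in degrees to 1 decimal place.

Answer: 3.2°

Derivation:
apply F[0]=+8.045 → step 1: x=0.002, v=0.160, θ=0.054, ω=-0.161
apply F[1]=+4.705 → step 2: x=0.006, v=0.252, θ=0.050, ω=-0.250
apply F[2]=+2.525 → step 3: x=0.011, v=0.299, θ=0.045, ω=-0.292
apply F[3]=+1.119 → step 4: x=0.017, v=0.319, θ=0.039, ω=-0.304
apply F[4]=+0.228 → step 5: x=0.024, v=0.321, θ=0.033, ω=-0.298
apply F[5]=-0.322 → step 6: x=0.030, v=0.312, θ=0.027, ω=-0.282
apply F[6]=-0.649 → step 7: x=0.036, v=0.297, θ=0.022, ω=-0.261
apply F[7]=-0.830 → step 8: x=0.042, v=0.278, θ=0.017, ω=-0.237
apply F[8]=-0.917 → step 9: x=0.047, v=0.259, θ=0.012, ω=-0.212
apply F[9]=-0.945 → step 10: x=0.052, v=0.238, θ=0.008, ω=-0.188
apply F[10]=-0.936 → step 11: x=0.057, v=0.219, θ=0.005, ω=-0.165
apply F[11]=-0.906 → step 12: x=0.061, v=0.200, θ=0.002, ω=-0.144
apply F[12]=-0.863 → step 13: x=0.065, v=0.182, θ=-0.001, ω=-0.125
apply F[13]=-0.814 → step 14: x=0.068, v=0.166, θ=-0.003, ω=-0.108
apply F[14]=-0.764 → step 15: x=0.072, v=0.151, θ=-0.005, ω=-0.092
apply F[15]=-0.714 → step 16: x=0.074, v=0.137, θ=-0.007, ω=-0.078
apply F[16]=-0.665 → step 17: x=0.077, v=0.124, θ=-0.009, ω=-0.066
apply F[17]=-0.619 → step 18: x=0.079, v=0.112, θ=-0.010, ω=-0.055
apply F[18]=-0.577 → step 19: x=0.081, v=0.101, θ=-0.011, ω=-0.045
apply F[19]=-0.537 → step 20: x=0.083, v=0.091, θ=-0.012, ω=-0.037
apply F[20]=-0.501 → step 21: x=0.085, v=0.082, θ=-0.012, ω=-0.029
apply F[21]=-0.467 → step 22: x=0.087, v=0.073, θ=-0.013, ω=-0.022
apply F[22]=-0.436 → step 23: x=0.088, v=0.065, θ=-0.013, ω=-0.017
apply F[23]=-0.407 → step 24: x=0.089, v=0.058, θ=-0.013, ω=-0.012
apply F[24]=-0.381 → step 25: x=0.090, v=0.051, θ=-0.014, ω=-0.007
apply F[25]=-0.357 → step 26: x=0.091, v=0.045, θ=-0.014, ω=-0.003
apply F[26]=-0.335 → step 27: x=0.092, v=0.039, θ=-0.014, ω=-0.000
apply F[27]=-0.315 → step 28: x=0.093, v=0.034, θ=-0.014, ω=0.003
Max |angle| over trajectory = 0.056 rad = 3.2°.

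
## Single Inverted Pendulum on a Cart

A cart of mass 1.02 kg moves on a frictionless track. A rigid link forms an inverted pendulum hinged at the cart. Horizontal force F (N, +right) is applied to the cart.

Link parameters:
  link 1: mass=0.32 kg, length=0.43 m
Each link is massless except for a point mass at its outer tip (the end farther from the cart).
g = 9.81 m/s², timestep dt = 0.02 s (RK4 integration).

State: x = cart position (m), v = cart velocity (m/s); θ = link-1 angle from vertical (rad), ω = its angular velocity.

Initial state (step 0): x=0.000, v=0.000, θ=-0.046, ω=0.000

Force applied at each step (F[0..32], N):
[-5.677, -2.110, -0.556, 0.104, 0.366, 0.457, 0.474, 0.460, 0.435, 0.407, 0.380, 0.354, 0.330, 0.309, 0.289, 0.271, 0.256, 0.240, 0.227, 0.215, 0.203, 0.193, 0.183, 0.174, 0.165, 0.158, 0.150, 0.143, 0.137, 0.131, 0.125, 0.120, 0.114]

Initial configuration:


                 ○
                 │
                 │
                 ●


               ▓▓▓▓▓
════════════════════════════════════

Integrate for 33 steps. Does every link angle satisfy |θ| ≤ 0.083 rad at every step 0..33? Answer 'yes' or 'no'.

Answer: yes

Derivation:
apply F[0]=-5.677 → step 1: x=-0.001, v=-0.108, θ=-0.044, ω=0.231
apply F[1]=-2.110 → step 2: x=-0.004, v=-0.147, θ=-0.038, ω=0.303
apply F[2]=-0.556 → step 3: x=-0.007, v=-0.156, θ=-0.032, ω=0.307
apply F[3]=+0.104 → step 4: x=-0.010, v=-0.152, θ=-0.026, ω=0.285
apply F[4]=+0.366 → step 5: x=-0.013, v=-0.144, θ=-0.021, ω=0.254
apply F[5]=+0.457 → step 6: x=-0.015, v=-0.133, θ=-0.016, ω=0.222
apply F[6]=+0.474 → step 7: x=-0.018, v=-0.123, θ=-0.012, ω=0.192
apply F[7]=+0.460 → step 8: x=-0.020, v=-0.114, θ=-0.009, ω=0.165
apply F[8]=+0.435 → step 9: x=-0.023, v=-0.105, θ=-0.005, ω=0.141
apply F[9]=+0.407 → step 10: x=-0.025, v=-0.096, θ=-0.003, ω=0.120
apply F[10]=+0.380 → step 11: x=-0.026, v=-0.089, θ=-0.001, ω=0.101
apply F[11]=+0.354 → step 12: x=-0.028, v=-0.082, θ=0.001, ω=0.085
apply F[12]=+0.330 → step 13: x=-0.030, v=-0.076, θ=0.003, ω=0.072
apply F[13]=+0.309 → step 14: x=-0.031, v=-0.070, θ=0.004, ω=0.060
apply F[14]=+0.289 → step 15: x=-0.033, v=-0.064, θ=0.005, ω=0.049
apply F[15]=+0.271 → step 16: x=-0.034, v=-0.059, θ=0.006, ω=0.040
apply F[16]=+0.256 → step 17: x=-0.035, v=-0.055, θ=0.007, ω=0.032
apply F[17]=+0.240 → step 18: x=-0.036, v=-0.051, θ=0.007, ω=0.026
apply F[18]=+0.227 → step 19: x=-0.037, v=-0.047, θ=0.008, ω=0.020
apply F[19]=+0.215 → step 20: x=-0.038, v=-0.043, θ=0.008, ω=0.015
apply F[20]=+0.203 → step 21: x=-0.039, v=-0.039, θ=0.008, ω=0.011
apply F[21]=+0.193 → step 22: x=-0.039, v=-0.036, θ=0.009, ω=0.007
apply F[22]=+0.183 → step 23: x=-0.040, v=-0.033, θ=0.009, ω=0.004
apply F[23]=+0.174 → step 24: x=-0.041, v=-0.030, θ=0.009, ω=0.001
apply F[24]=+0.165 → step 25: x=-0.041, v=-0.028, θ=0.009, ω=-0.001
apply F[25]=+0.158 → step 26: x=-0.042, v=-0.025, θ=0.009, ω=-0.003
apply F[26]=+0.150 → step 27: x=-0.042, v=-0.023, θ=0.009, ω=-0.004
apply F[27]=+0.143 → step 28: x=-0.043, v=-0.020, θ=0.009, ω=-0.006
apply F[28]=+0.137 → step 29: x=-0.043, v=-0.018, θ=0.008, ω=-0.007
apply F[29]=+0.131 → step 30: x=-0.043, v=-0.016, θ=0.008, ω=-0.008
apply F[30]=+0.125 → step 31: x=-0.044, v=-0.014, θ=0.008, ω=-0.009
apply F[31]=+0.120 → step 32: x=-0.044, v=-0.012, θ=0.008, ω=-0.009
apply F[32]=+0.114 → step 33: x=-0.044, v=-0.011, θ=0.008, ω=-0.010
Max |angle| over trajectory = 0.046 rad; bound = 0.083 → within bound.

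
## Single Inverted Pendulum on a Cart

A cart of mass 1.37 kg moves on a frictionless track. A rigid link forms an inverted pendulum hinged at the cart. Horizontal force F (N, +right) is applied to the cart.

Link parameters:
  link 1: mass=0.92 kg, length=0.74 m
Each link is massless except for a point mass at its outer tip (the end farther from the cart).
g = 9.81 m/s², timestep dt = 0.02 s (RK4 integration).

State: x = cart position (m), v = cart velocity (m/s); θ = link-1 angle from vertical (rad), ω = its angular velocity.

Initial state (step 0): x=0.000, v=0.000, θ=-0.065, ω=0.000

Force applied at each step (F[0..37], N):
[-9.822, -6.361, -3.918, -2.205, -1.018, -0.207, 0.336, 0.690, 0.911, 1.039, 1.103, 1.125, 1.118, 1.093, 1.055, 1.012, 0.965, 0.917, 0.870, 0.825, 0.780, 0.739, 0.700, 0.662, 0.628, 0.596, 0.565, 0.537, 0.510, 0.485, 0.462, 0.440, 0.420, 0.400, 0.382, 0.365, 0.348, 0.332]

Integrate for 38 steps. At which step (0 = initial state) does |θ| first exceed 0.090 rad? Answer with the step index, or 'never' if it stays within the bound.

Answer: never

Derivation:
apply F[0]=-9.822 → step 1: x=-0.001, v=-0.135, θ=-0.063, ω=0.164
apply F[1]=-6.361 → step 2: x=-0.005, v=-0.219, θ=-0.059, ω=0.262
apply F[2]=-3.918 → step 3: x=-0.010, v=-0.269, θ=-0.053, ω=0.314
apply F[3]=-2.205 → step 4: x=-0.015, v=-0.294, θ=-0.047, ω=0.336
apply F[4]=-1.018 → step 5: x=-0.021, v=-0.304, θ=-0.040, ω=0.337
apply F[5]=-0.207 → step 6: x=-0.027, v=-0.302, θ=-0.034, ω=0.324
apply F[6]=+0.336 → step 7: x=-0.033, v=-0.293, θ=-0.027, ω=0.304
apply F[7]=+0.690 → step 8: x=-0.039, v=-0.280, θ=-0.021, ω=0.280
apply F[8]=+0.911 → step 9: x=-0.045, v=-0.264, θ=-0.016, ω=0.254
apply F[9]=+1.039 → step 10: x=-0.050, v=-0.247, θ=-0.011, ω=0.227
apply F[10]=+1.103 → step 11: x=-0.054, v=-0.230, θ=-0.007, ω=0.202
apply F[11]=+1.125 → step 12: x=-0.059, v=-0.213, θ=-0.003, ω=0.177
apply F[12]=+1.118 → step 13: x=-0.063, v=-0.196, θ=0.000, ω=0.154
apply F[13]=+1.093 → step 14: x=-0.067, v=-0.180, θ=0.003, ω=0.134
apply F[14]=+1.055 → step 15: x=-0.070, v=-0.166, θ=0.005, ω=0.115
apply F[15]=+1.012 → step 16: x=-0.073, v=-0.152, θ=0.008, ω=0.098
apply F[16]=+0.965 → step 17: x=-0.076, v=-0.139, θ=0.009, ω=0.082
apply F[17]=+0.917 → step 18: x=-0.079, v=-0.127, θ=0.011, ω=0.069
apply F[18]=+0.870 → step 19: x=-0.081, v=-0.116, θ=0.012, ω=0.057
apply F[19]=+0.825 → step 20: x=-0.084, v=-0.105, θ=0.013, ω=0.046
apply F[20]=+0.780 → step 21: x=-0.086, v=-0.096, θ=0.014, ω=0.037
apply F[21]=+0.739 → step 22: x=-0.087, v=-0.087, θ=0.015, ω=0.029
apply F[22]=+0.700 → step 23: x=-0.089, v=-0.078, θ=0.015, ω=0.021
apply F[23]=+0.662 → step 24: x=-0.090, v=-0.071, θ=0.016, ω=0.015
apply F[24]=+0.628 → step 25: x=-0.092, v=-0.064, θ=0.016, ω=0.010
apply F[25]=+0.596 → step 26: x=-0.093, v=-0.057, θ=0.016, ω=0.005
apply F[26]=+0.565 → step 27: x=-0.094, v=-0.051, θ=0.016, ω=0.001
apply F[27]=+0.537 → step 28: x=-0.095, v=-0.045, θ=0.016, ω=-0.003
apply F[28]=+0.510 → step 29: x=-0.096, v=-0.040, θ=0.016, ω=-0.006
apply F[29]=+0.485 → step 30: x=-0.097, v=-0.035, θ=0.016, ω=-0.008
apply F[30]=+0.462 → step 31: x=-0.097, v=-0.030, θ=0.016, ω=-0.010
apply F[31]=+0.440 → step 32: x=-0.098, v=-0.026, θ=0.015, ω=-0.012
apply F[32]=+0.420 → step 33: x=-0.098, v=-0.022, θ=0.015, ω=-0.014
apply F[33]=+0.400 → step 34: x=-0.099, v=-0.018, θ=0.015, ω=-0.015
apply F[34]=+0.382 → step 35: x=-0.099, v=-0.014, θ=0.014, ω=-0.016
apply F[35]=+0.365 → step 36: x=-0.099, v=-0.011, θ=0.014, ω=-0.017
apply F[36]=+0.348 → step 37: x=-0.100, v=-0.007, θ=0.014, ω=-0.018
apply F[37]=+0.332 → step 38: x=-0.100, v=-0.004, θ=0.013, ω=-0.018
max |θ| = 0.065 ≤ 0.090 over all 39 states.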